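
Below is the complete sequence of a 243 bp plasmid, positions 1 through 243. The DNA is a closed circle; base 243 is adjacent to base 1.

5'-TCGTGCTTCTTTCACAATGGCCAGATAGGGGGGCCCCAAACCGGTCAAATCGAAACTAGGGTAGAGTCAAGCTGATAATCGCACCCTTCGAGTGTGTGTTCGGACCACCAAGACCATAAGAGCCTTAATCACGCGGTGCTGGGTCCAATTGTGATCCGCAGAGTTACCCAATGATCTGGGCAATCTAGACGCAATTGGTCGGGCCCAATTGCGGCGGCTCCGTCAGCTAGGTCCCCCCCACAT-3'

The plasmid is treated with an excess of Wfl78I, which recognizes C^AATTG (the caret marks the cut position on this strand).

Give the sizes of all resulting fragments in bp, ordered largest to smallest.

183, 46, 14 bp

Wfl78I sites (CAATTG) start at positions 146, 192, 206.
Wfl78I cuts after the first base of each site, so after positions 146, 192, 206.
Circular molecule, 3 cuts → 3 fragments:
  147–192 → 46 bp
  193–206 → 14 bp
  207–243 then 1–146 → 37 + 146 = 183 bp
Sorted largest to smallest: 183, 46, 14 bp.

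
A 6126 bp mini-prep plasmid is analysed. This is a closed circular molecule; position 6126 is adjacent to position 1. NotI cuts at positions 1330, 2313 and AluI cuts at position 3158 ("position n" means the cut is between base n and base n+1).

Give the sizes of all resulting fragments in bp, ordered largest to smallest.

Combined cut positions (sorted): 1330, 2313, 3158.
Circular molecule, 3 cuts → 3 fragments:
  2313 − 1330 = 983 bp
  3158 − 2313 = 845 bp
  wrap: 6126 − 3158 + 1330 = 4298 bp
Sorted largest to smallest: 4298, 983, 845 bp.

4298, 983, 845 bp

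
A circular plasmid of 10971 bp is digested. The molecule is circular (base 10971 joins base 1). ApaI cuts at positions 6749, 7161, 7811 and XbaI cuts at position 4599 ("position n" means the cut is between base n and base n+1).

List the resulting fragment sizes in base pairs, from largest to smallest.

Combined cut positions (sorted): 4599, 6749, 7161, 7811.
Circular molecule, 4 cuts → 4 fragments:
  6749 − 4599 = 2150 bp
  7161 − 6749 = 412 bp
  7811 − 7161 = 650 bp
  wrap: 10971 − 7811 + 4599 = 7759 bp
Sorted largest to smallest: 7759, 2150, 650, 412 bp.

7759, 2150, 650, 412 bp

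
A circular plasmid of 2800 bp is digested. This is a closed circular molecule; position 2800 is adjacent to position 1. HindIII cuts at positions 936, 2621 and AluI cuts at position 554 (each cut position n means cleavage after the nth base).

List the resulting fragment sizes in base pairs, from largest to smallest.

1685, 733, 382 bp

Combined cut positions (sorted): 554, 936, 2621.
Circular molecule, 3 cuts → 3 fragments:
  936 − 554 = 382 bp
  2621 − 936 = 1685 bp
  wrap: 2800 − 2621 + 554 = 733 bp
Sorted largest to smallest: 1685, 733, 382 bp.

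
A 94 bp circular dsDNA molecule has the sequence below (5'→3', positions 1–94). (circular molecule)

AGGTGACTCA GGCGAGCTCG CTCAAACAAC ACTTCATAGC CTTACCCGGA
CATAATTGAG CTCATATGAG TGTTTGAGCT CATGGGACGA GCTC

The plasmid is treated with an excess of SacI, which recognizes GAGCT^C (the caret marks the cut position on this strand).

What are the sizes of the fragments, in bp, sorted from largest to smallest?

SacI sites (GAGCTC) start at positions 14, 58, 76, 89.
SacI cuts after base 5 of each site (before the last base), so after positions 18, 62, 80, 93.
Circular molecule, 4 cuts → 4 fragments:
  19–62 → 44 bp
  63–80 → 18 bp
  81–93 → 13 bp
  94–94 then 1–18 → 1 + 18 = 19 bp
Sorted largest to smallest: 44, 19, 18, 13 bp.

44, 19, 18, 13 bp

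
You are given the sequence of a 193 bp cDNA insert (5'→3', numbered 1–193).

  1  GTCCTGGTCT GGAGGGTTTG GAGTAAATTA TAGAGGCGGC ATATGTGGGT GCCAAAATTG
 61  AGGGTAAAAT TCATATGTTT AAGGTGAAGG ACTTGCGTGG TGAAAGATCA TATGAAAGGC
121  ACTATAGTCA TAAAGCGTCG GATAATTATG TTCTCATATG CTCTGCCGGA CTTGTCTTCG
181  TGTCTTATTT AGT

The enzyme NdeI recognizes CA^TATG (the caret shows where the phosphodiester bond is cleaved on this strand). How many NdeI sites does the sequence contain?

4

CATATG occurs starting at positions 40, 72, 109, 155.
NdeI cuts at 4 sites.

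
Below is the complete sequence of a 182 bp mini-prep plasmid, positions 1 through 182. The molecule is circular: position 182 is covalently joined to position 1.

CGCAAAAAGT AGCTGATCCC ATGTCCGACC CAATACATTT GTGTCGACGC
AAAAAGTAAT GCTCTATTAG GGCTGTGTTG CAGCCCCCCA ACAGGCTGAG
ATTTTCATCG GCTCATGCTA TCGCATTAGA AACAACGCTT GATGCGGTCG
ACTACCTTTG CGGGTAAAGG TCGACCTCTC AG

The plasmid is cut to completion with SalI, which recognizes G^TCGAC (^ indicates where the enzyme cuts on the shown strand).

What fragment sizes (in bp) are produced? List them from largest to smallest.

SalI sites (GTCGAC) start at positions 43, 147, 170.
SalI cuts after the first base of each site, so after positions 43, 147, 170.
Circular molecule, 3 cuts → 3 fragments:
  44–147 → 104 bp
  148–170 → 23 bp
  171–182 then 1–43 → 12 + 43 = 55 bp
Sorted largest to smallest: 104, 55, 23 bp.

104, 55, 23 bp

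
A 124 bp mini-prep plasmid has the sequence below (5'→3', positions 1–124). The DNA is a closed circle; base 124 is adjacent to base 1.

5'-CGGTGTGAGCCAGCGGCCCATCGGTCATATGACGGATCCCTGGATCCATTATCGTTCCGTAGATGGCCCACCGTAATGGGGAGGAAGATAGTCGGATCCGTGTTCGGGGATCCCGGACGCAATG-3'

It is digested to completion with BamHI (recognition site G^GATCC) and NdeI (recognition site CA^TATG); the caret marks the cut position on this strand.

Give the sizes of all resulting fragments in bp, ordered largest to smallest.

52, 43, 14, 8, 7 bp

BamHI sites (GGATCC) start at positions 34, 42, 94, 108.
BamHI cuts after the first base of each site, so after positions 34, 42, 94, 108.
The NdeI site (CATATG) starts at position 26.
NdeI cuts after base 2 of each site, so after position 27.
Combined cut positions: 27, 34, 42, 94, 108.
Circular molecule, 5 cuts → 5 fragments:
  28–34 → 7 bp
  35–42 → 8 bp
  43–94 → 52 bp
  95–108 → 14 bp
  109–124 then 1–27 → 16 + 27 = 43 bp
Sorted largest to smallest: 52, 43, 14, 8, 7 bp.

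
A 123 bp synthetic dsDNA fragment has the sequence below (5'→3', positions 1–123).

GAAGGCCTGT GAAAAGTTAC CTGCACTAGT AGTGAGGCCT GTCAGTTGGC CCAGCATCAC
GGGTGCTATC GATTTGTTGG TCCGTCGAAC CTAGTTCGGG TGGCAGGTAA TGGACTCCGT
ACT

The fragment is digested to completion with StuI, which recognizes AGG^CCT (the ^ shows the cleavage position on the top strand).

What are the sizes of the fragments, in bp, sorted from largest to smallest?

86, 32, 5 bp

StuI sites (AGGCCT) start at positions 3, 35.
StuI cuts after base 3 of each site, so after positions 5, 37.
Linear molecule, 2 cuts → 3 fragments:
  1–5 → 5 bp
  6–37 → 32 bp
  38–123 → 86 bp
Sorted largest to smallest: 86, 32, 5 bp.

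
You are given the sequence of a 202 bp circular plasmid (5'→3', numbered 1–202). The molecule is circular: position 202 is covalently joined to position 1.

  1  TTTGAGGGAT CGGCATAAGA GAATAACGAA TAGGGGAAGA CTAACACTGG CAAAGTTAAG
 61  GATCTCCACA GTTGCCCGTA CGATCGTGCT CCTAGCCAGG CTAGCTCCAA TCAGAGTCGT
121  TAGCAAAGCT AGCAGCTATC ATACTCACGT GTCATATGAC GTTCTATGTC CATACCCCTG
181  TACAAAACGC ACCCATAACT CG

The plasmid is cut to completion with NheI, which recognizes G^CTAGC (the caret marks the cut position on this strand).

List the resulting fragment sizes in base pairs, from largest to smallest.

NheI sites (GCTAGC) start at positions 100, 128.
NheI cuts after the first base of each site, so after positions 100, 128.
Circular molecule, 2 cuts → 2 fragments:
  101–128 → 28 bp
  129–202 then 1–100 → 74 + 100 = 174 bp
Sorted largest to smallest: 174, 28 bp.

174, 28 bp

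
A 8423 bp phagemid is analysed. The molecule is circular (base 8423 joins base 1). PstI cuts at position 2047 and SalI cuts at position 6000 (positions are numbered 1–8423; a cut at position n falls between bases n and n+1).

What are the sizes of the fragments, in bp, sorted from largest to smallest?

Combined cut positions (sorted): 2047, 6000.
Circular molecule, 2 cuts → 2 fragments:
  6000 − 2047 = 3953 bp
  wrap: 8423 − 6000 + 2047 = 4470 bp
Sorted largest to smallest: 4470, 3953 bp.

4470, 3953 bp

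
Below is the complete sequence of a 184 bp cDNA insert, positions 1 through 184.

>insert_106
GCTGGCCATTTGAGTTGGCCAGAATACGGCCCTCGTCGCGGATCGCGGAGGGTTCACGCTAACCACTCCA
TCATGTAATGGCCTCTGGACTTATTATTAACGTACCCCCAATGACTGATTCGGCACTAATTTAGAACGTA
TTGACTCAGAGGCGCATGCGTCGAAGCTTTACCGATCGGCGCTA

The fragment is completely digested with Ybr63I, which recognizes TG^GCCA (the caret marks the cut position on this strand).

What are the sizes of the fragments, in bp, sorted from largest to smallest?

167, 13, 4 bp

Ybr63I sites (TGGCCA) start at positions 3, 16.
Ybr63I cuts after base 2 of each site, so after positions 4, 17.
Linear molecule, 2 cuts → 3 fragments:
  1–4 → 4 bp
  5–17 → 13 bp
  18–184 → 167 bp
Sorted largest to smallest: 167, 13, 4 bp.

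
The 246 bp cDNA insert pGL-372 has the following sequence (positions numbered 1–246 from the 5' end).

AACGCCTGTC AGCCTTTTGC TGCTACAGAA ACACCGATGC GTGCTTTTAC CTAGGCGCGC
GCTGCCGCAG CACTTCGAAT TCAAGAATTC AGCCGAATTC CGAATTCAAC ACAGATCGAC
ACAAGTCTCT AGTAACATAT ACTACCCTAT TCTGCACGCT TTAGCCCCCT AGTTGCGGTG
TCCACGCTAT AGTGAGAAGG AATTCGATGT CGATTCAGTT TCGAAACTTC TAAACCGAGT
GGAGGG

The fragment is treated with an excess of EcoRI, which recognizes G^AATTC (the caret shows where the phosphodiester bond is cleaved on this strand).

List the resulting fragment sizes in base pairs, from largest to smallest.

EcoRI sites (GAATTC) start at positions 77, 85, 95, 102, 200.
EcoRI cuts after the first base of each site, so after positions 77, 85, 95, 102, 200.
Linear molecule, 5 cuts → 6 fragments:
  1–77 → 77 bp
  78–85 → 8 bp
  86–95 → 10 bp
  96–102 → 7 bp
  103–200 → 98 bp
  201–246 → 46 bp
Sorted largest to smallest: 98, 77, 46, 10, 8, 7 bp.

98, 77, 46, 10, 8, 7 bp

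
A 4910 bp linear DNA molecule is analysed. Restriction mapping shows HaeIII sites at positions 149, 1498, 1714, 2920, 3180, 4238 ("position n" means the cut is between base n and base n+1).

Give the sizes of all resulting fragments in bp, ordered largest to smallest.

Linear molecule, 6 cuts → 7 fragments:
  149 − 0 = 149 bp
  1498 − 149 = 1349 bp
  1714 − 1498 = 216 bp
  2920 − 1714 = 1206 bp
  3180 − 2920 = 260 bp
  4238 − 3180 = 1058 bp
  4910 − 4238 = 672 bp
Sorted largest to smallest: 1349, 1206, 1058, 672, 260, 216, 149 bp.

1349, 1206, 1058, 672, 260, 216, 149 bp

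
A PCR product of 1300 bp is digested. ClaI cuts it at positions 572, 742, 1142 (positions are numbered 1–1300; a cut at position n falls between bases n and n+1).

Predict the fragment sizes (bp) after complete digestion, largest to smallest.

Linear molecule, 3 cuts → 4 fragments:
  572 − 0 = 572 bp
  742 − 572 = 170 bp
  1142 − 742 = 400 bp
  1300 − 1142 = 158 bp
Sorted largest to smallest: 572, 400, 170, 158 bp.

572, 400, 170, 158 bp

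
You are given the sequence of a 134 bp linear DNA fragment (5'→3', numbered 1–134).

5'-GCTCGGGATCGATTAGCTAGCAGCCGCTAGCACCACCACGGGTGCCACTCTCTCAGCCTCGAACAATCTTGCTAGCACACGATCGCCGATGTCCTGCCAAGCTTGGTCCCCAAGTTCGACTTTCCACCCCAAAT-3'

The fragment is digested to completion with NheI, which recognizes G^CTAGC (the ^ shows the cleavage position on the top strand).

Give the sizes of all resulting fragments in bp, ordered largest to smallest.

NheI sites (GCTAGC) start at positions 16, 26, 71.
NheI cuts after the first base of each site, so after positions 16, 26, 71.
Linear molecule, 3 cuts → 4 fragments:
  1–16 → 16 bp
  17–26 → 10 bp
  27–71 → 45 bp
  72–134 → 63 bp
Sorted largest to smallest: 63, 45, 16, 10 bp.

63, 45, 16, 10 bp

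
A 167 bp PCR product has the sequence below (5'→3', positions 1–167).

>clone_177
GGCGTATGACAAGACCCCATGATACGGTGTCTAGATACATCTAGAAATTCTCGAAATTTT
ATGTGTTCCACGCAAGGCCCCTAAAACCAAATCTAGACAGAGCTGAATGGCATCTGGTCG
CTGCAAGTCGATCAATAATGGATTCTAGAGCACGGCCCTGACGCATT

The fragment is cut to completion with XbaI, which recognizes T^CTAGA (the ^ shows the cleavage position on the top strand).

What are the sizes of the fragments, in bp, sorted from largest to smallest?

52, 52, 30, 23, 10 bp

XbaI sites (TCTAGA) start at positions 30, 40, 92, 144.
XbaI cuts after the first base of each site, so after positions 30, 40, 92, 144.
Linear molecule, 4 cuts → 5 fragments:
  1–30 → 30 bp
  31–40 → 10 bp
  41–92 → 52 bp
  93–144 → 52 bp
  145–167 → 23 bp
Sorted largest to smallest: 52, 52, 30, 23, 10 bp.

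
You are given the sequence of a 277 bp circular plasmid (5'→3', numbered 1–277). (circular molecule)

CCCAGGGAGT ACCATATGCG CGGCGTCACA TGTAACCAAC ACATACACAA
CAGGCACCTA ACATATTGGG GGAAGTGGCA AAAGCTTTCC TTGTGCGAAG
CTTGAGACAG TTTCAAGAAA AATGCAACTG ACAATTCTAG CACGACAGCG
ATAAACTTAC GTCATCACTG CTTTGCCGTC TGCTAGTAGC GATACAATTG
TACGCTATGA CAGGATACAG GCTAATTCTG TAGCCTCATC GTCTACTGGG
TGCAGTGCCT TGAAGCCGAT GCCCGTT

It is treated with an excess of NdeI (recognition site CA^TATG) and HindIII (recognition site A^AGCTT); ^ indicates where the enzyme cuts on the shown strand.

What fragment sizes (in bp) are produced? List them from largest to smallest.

The NdeI site (CATATG) starts at position 13.
NdeI cuts after base 2 of each site, so after position 14.
HindIII sites (AAGCTT) start at positions 82, 98.
HindIII cuts after the first base of each site, so after positions 82, 98.
Combined cut positions: 14, 82, 98.
Circular molecule, 3 cuts → 3 fragments:
  15–82 → 68 bp
  83–98 → 16 bp
  99–277 then 1–14 → 179 + 14 = 193 bp
Sorted largest to smallest: 193, 68, 16 bp.

193, 68, 16 bp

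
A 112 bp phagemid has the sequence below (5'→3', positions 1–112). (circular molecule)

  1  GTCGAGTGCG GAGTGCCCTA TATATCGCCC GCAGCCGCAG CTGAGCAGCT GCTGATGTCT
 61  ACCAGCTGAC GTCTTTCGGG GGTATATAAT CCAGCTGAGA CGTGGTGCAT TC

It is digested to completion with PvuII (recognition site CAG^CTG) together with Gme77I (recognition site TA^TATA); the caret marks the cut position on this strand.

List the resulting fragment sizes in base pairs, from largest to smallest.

38, 20, 19, 17, 10, 8 bp

PvuII sites (CAGCTG) start at positions 38, 46, 63, 92.
PvuII cuts after base 3 of each site, so after positions 40, 48, 65, 94.
Gme77I sites (TATATA) start at positions 19, 83.
Gme77I cuts after base 2 of each site, so after positions 20, 84.
Combined cut positions: 20, 40, 48, 65, 84, 94.
Circular molecule, 6 cuts → 6 fragments:
  21–40 → 20 bp
  41–48 → 8 bp
  49–65 → 17 bp
  66–84 → 19 bp
  85–94 → 10 bp
  95–112 then 1–20 → 18 + 20 = 38 bp
Sorted largest to smallest: 38, 20, 19, 17, 10, 8 bp.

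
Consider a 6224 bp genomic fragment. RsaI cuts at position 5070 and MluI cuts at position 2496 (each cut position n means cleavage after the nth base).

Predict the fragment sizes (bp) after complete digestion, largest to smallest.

2574, 2496, 1154 bp

Combined cut positions (sorted): 2496, 5070.
Linear molecule, 2 cuts → 3 fragments:
  2496 − 0 = 2496 bp
  5070 − 2496 = 2574 bp
  6224 − 5070 = 1154 bp
Sorted largest to smallest: 2574, 2496, 1154 bp.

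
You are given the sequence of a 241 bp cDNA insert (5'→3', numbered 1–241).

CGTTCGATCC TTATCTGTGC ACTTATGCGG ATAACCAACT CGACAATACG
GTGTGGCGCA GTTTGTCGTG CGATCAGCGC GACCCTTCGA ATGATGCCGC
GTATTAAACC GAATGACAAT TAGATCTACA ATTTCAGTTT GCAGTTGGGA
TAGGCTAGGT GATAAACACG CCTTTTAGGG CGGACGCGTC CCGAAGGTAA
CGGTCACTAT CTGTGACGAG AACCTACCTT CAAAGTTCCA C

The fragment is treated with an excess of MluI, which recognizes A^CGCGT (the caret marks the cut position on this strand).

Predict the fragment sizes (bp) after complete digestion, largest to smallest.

The MluI site (ACGCGT) starts at position 184.
MluI cuts after the first base of each site, so after position 184.
Linear molecule, 1 cut → 2 fragments:
  1–184 → 184 bp
  185–241 → 57 bp
Sorted largest to smallest: 184, 57 bp.

184, 57 bp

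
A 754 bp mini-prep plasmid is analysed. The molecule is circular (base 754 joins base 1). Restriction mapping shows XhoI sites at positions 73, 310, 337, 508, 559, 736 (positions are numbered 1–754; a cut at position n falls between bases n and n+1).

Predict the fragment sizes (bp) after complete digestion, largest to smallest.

237, 177, 171, 91, 51, 27 bp

Circular molecule, 6 cuts → 6 fragments:
  310 − 73 = 237 bp
  337 − 310 = 27 bp
  508 − 337 = 171 bp
  559 − 508 = 51 bp
  736 − 559 = 177 bp
  wrap: 754 − 736 + 73 = 91 bp
Sorted largest to smallest: 237, 177, 171, 91, 51, 27 bp.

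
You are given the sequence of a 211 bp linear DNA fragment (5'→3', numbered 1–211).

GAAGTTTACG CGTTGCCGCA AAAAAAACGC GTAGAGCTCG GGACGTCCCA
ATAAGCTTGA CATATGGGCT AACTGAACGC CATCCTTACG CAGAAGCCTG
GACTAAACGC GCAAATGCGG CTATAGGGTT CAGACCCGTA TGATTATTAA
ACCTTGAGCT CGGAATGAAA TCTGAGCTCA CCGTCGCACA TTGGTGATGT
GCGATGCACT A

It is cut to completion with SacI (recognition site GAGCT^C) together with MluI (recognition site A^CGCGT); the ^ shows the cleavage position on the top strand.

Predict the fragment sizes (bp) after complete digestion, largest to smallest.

122, 33, 19, 18, 11, 8 bp

SacI sites (GAGCTC) start at positions 34, 156, 174.
SacI cuts after base 5 of each site (before the last base), so after positions 38, 160, 178.
MluI sites (ACGCGT) start at positions 8, 27.
MluI cuts after the first base of each site, so after positions 8, 27.
Combined cut positions: 8, 27, 38, 160, 178.
Linear molecule, 5 cuts → 6 fragments:
  1–8 → 8 bp
  9–27 → 19 bp
  28–38 → 11 bp
  39–160 → 122 bp
  161–178 → 18 bp
  179–211 → 33 bp
Sorted largest to smallest: 122, 33, 19, 18, 11, 8 bp.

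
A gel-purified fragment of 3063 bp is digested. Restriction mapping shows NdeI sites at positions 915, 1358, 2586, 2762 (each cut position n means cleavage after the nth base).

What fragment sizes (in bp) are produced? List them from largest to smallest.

1228, 915, 443, 301, 176 bp

Linear molecule, 4 cuts → 5 fragments:
  915 − 0 = 915 bp
  1358 − 915 = 443 bp
  2586 − 1358 = 1228 bp
  2762 − 2586 = 176 bp
  3063 − 2762 = 301 bp
Sorted largest to smallest: 1228, 915, 443, 301, 176 bp.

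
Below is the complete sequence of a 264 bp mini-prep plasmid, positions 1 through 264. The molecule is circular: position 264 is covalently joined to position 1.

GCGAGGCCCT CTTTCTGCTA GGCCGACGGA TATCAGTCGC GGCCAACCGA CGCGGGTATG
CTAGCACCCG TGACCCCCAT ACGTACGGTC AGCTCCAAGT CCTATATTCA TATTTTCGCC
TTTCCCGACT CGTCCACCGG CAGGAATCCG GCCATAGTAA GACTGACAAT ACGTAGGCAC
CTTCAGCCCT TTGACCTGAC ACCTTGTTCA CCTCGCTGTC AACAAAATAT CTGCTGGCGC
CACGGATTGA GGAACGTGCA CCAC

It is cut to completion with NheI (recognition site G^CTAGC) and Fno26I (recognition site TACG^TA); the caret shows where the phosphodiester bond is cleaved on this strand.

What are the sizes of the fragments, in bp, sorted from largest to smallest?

151, 90, 23 bp

The NheI site (GCTAGC) starts at position 60.
NheI cuts after the first base of each site, so after position 60.
Fno26I sites (TACGTA) start at positions 80, 170.
Fno26I cuts after base 4 of each site, so after positions 83, 173.
Combined cut positions: 60, 83, 173.
Circular molecule, 3 cuts → 3 fragments:
  61–83 → 23 bp
  84–173 → 90 bp
  174–264 then 1–60 → 91 + 60 = 151 bp
Sorted largest to smallest: 151, 90, 23 bp.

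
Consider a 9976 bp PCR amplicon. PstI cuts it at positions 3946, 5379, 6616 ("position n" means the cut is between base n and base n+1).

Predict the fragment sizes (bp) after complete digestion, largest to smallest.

3946, 3360, 1433, 1237 bp

Linear molecule, 3 cuts → 4 fragments:
  3946 − 0 = 3946 bp
  5379 − 3946 = 1433 bp
  6616 − 5379 = 1237 bp
  9976 − 6616 = 3360 bp
Sorted largest to smallest: 3946, 3360, 1433, 1237 bp.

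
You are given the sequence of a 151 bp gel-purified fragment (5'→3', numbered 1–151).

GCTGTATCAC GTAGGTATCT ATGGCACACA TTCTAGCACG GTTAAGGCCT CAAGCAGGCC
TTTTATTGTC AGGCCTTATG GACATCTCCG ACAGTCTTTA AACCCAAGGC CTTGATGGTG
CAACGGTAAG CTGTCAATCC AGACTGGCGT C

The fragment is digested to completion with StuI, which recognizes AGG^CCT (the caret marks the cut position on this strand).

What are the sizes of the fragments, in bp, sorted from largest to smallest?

StuI sites (AGGCCT) start at positions 45, 56, 71, 107.
StuI cuts after base 3 of each site, so after positions 47, 58, 73, 109.
Linear molecule, 4 cuts → 5 fragments:
  1–47 → 47 bp
  48–58 → 11 bp
  59–73 → 15 bp
  74–109 → 36 bp
  110–151 → 42 bp
Sorted largest to smallest: 47, 42, 36, 15, 11 bp.

47, 42, 36, 15, 11 bp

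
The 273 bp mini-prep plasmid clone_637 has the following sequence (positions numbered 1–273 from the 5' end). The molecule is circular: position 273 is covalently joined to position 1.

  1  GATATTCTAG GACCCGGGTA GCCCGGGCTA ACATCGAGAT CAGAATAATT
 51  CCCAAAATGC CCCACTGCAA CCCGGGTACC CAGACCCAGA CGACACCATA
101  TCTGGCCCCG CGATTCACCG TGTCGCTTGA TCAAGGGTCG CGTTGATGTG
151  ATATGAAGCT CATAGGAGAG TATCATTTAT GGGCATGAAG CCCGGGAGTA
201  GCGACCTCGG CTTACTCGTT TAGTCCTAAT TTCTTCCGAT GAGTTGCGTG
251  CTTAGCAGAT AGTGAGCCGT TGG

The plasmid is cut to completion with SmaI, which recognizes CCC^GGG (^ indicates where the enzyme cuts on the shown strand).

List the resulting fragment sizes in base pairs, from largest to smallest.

SmaI sites (CCCGGG) start at positions 13, 22, 71, 191.
SmaI cuts after base 3 of each site, so after positions 15, 24, 73, 193.
Circular molecule, 4 cuts → 4 fragments:
  16–24 → 9 bp
  25–73 → 49 bp
  74–193 → 120 bp
  194–273 then 1–15 → 80 + 15 = 95 bp
Sorted largest to smallest: 120, 95, 49, 9 bp.

120, 95, 49, 9 bp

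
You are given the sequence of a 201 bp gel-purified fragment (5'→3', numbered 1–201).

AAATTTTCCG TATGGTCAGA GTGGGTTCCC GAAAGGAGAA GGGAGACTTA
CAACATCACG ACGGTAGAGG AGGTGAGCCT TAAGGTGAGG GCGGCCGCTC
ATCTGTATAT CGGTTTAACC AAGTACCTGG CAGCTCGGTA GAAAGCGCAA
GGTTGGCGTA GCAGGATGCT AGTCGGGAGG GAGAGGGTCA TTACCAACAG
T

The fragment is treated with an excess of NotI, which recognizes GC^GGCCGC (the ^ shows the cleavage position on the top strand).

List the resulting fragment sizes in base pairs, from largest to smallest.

109, 92 bp

The NotI site (GCGGCCGC) starts at position 91.
NotI cuts after base 2 of each site, so after position 92.
Linear molecule, 1 cut → 2 fragments:
  1–92 → 92 bp
  93–201 → 109 bp
Sorted largest to smallest: 109, 92 bp.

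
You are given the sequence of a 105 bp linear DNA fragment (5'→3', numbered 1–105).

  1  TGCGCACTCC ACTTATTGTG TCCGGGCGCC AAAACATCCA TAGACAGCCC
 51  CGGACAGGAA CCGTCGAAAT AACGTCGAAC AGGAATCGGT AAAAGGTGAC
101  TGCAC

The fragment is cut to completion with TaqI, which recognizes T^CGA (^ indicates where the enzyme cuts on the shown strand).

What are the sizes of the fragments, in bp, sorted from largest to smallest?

64, 30, 11 bp

TaqI sites (TCGA) start at positions 64, 75.
TaqI cuts after the first base of each site, so after positions 64, 75.
Linear molecule, 2 cuts → 3 fragments:
  1–64 → 64 bp
  65–75 → 11 bp
  76–105 → 30 bp
Sorted largest to smallest: 64, 30, 11 bp.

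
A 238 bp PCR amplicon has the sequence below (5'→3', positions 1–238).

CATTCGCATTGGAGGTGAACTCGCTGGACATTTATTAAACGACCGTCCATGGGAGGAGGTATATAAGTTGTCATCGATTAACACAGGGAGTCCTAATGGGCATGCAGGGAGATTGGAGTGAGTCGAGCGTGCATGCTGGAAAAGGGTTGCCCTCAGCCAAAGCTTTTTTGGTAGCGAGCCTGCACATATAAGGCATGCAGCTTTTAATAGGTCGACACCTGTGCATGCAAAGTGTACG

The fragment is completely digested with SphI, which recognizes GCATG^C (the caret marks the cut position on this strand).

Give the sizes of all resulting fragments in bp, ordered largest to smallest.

104, 62, 31, 30, 11 bp

SphI sites (GCATGC) start at positions 100, 131, 193, 223.
SphI cuts after base 5 of each site (before the last base), so after positions 104, 135, 197, 227.
Linear molecule, 4 cuts → 5 fragments:
  1–104 → 104 bp
  105–135 → 31 bp
  136–197 → 62 bp
  198–227 → 30 bp
  228–238 → 11 bp
Sorted largest to smallest: 104, 62, 31, 30, 11 bp.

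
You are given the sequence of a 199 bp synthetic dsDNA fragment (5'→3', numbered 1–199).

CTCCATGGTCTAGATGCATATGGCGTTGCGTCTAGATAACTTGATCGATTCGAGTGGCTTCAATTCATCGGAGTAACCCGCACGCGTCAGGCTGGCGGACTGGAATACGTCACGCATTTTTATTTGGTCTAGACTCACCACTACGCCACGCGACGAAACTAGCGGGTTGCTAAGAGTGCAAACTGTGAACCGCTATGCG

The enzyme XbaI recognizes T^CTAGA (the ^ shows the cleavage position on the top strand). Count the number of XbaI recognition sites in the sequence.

TCTAGA occurs starting at positions 9, 31, 128.
XbaI cuts at 3 sites.

3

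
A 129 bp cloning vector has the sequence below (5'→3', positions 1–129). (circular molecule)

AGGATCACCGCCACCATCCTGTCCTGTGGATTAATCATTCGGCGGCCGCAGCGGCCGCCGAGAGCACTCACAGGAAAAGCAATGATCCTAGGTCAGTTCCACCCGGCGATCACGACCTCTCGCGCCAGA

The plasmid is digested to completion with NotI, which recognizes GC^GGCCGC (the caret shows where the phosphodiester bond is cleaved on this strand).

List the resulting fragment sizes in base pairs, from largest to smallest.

NotI sites (GCGGCCGC) start at positions 42, 51.
NotI cuts after base 2 of each site, so after positions 43, 52.
Circular molecule, 2 cuts → 2 fragments:
  44–52 → 9 bp
  53–129 then 1–43 → 77 + 43 = 120 bp
Sorted largest to smallest: 120, 9 bp.

120, 9 bp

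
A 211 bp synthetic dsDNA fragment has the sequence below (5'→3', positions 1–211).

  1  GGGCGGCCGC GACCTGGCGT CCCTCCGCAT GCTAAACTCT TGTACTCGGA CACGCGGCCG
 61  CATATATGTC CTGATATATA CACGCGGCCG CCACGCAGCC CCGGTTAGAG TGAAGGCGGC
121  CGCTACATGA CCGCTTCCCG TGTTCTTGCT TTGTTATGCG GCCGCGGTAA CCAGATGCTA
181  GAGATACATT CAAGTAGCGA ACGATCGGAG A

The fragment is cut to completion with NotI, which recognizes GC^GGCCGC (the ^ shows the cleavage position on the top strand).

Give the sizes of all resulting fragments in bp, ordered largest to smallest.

52, 51, 42, 32, 30, 4 bp

NotI sites (GCGGCCGC) start at positions 3, 54, 84, 116, 158.
NotI cuts after base 2 of each site, so after positions 4, 55, 85, 117, 159.
Linear molecule, 5 cuts → 6 fragments:
  1–4 → 4 bp
  5–55 → 51 bp
  56–85 → 30 bp
  86–117 → 32 bp
  118–159 → 42 bp
  160–211 → 52 bp
Sorted largest to smallest: 52, 51, 42, 32, 30, 4 bp.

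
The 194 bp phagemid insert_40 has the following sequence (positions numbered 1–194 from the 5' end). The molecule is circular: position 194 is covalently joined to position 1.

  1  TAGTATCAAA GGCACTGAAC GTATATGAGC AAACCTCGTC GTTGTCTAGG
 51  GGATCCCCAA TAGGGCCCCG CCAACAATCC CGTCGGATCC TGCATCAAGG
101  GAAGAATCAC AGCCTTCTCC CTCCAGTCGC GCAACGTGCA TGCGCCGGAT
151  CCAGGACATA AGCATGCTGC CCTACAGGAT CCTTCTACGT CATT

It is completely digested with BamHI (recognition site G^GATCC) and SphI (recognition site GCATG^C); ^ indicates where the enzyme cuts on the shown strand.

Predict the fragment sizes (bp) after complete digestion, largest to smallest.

68, 57, 34, 19, 11, 5 bp

BamHI sites (GGATCC) start at positions 51, 85, 147, 177.
BamHI cuts after the first base of each site, so after positions 51, 85, 147, 177.
SphI sites (GCATGC) start at positions 138, 162.
SphI cuts after base 5 of each site (before the last base), so after positions 142, 166.
Combined cut positions: 51, 85, 142, 147, 166, 177.
Circular molecule, 6 cuts → 6 fragments:
  52–85 → 34 bp
  86–142 → 57 bp
  143–147 → 5 bp
  148–166 → 19 bp
  167–177 → 11 bp
  178–194 then 1–51 → 17 + 51 = 68 bp
Sorted largest to smallest: 68, 57, 34, 19, 11, 5 bp.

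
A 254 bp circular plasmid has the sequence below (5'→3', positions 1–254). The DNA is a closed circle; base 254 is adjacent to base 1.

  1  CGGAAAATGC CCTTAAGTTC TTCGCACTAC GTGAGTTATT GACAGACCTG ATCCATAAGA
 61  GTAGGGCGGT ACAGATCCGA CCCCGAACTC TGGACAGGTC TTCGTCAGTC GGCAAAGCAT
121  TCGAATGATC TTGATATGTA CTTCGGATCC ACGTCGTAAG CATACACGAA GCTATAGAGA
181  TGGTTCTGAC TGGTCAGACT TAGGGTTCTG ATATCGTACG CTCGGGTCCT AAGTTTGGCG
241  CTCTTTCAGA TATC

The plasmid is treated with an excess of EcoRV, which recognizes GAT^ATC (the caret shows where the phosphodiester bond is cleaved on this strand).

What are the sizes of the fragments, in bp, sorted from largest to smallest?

EcoRV sites (GATATC) start at positions 210, 249.
EcoRV cuts after base 3 of each site, so after positions 212, 251.
Circular molecule, 2 cuts → 2 fragments:
  213–251 → 39 bp
  252–254 then 1–212 → 3 + 212 = 215 bp
Sorted largest to smallest: 215, 39 bp.

215, 39 bp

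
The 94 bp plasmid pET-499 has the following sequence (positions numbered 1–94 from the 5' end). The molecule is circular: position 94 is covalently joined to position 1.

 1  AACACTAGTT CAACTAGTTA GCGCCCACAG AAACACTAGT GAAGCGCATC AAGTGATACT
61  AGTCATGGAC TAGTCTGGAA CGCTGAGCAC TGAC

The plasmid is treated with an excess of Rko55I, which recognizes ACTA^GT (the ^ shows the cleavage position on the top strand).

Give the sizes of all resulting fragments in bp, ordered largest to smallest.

Rko55I sites (ACTAGT) start at positions 4, 13, 35, 58, 69.
Rko55I cuts after base 4 of each site, so after positions 7, 16, 38, 61, 72.
Circular molecule, 5 cuts → 5 fragments:
  8–16 → 9 bp
  17–38 → 22 bp
  39–61 → 23 bp
  62–72 → 11 bp
  73–94 then 1–7 → 22 + 7 = 29 bp
Sorted largest to smallest: 29, 23, 22, 11, 9 bp.

29, 23, 22, 11, 9 bp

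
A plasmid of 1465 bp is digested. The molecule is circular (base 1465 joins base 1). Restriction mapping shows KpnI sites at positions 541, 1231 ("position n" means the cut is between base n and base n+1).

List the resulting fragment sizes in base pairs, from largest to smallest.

Circular molecule, 2 cuts → 2 fragments:
  1231 − 541 = 690 bp
  wrap: 1465 − 1231 + 541 = 775 bp
Sorted largest to smallest: 775, 690 bp.

775, 690 bp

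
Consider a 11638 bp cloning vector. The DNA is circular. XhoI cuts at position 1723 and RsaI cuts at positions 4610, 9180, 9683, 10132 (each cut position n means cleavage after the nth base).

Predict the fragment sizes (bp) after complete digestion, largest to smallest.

4570, 3229, 2887, 503, 449 bp

Combined cut positions (sorted): 1723, 4610, 9180, 9683, 10132.
Circular molecule, 5 cuts → 5 fragments:
  4610 − 1723 = 2887 bp
  9180 − 4610 = 4570 bp
  9683 − 9180 = 503 bp
  10132 − 9683 = 449 bp
  wrap: 11638 − 10132 + 1723 = 3229 bp
Sorted largest to smallest: 4570, 3229, 2887, 503, 449 bp.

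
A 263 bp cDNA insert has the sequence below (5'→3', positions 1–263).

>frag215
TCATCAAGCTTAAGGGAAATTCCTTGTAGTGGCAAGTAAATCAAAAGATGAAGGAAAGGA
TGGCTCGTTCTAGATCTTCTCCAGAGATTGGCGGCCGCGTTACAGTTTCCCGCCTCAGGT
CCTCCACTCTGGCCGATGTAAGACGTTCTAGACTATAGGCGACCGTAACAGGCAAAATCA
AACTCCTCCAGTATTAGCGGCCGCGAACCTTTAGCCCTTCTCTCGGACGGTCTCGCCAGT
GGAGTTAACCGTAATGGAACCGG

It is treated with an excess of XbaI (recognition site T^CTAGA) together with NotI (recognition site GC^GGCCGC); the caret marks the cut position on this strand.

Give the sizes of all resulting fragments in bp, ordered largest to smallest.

XbaI sites (TCTAGA) start at positions 69, 147.
XbaI cuts after the first base of each site, so after positions 69, 147.
NotI sites (GCGGCCGC) start at positions 91, 197.
NotI cuts after base 2 of each site, so after positions 92, 198.
Combined cut positions: 69, 92, 147, 198.
Linear molecule, 4 cuts → 5 fragments:
  1–69 → 69 bp
  70–92 → 23 bp
  93–147 → 55 bp
  148–198 → 51 bp
  199–263 → 65 bp
Sorted largest to smallest: 69, 65, 55, 51, 23 bp.

69, 65, 55, 51, 23 bp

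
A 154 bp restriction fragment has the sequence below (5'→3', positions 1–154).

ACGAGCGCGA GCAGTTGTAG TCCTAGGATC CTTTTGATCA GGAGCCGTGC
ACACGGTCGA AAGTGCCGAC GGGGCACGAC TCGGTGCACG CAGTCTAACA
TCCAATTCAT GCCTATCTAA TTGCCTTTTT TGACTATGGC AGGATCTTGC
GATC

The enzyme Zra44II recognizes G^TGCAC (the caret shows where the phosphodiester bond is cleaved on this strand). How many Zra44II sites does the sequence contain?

GTGCAC occurs starting at positions 47, 84.
Zra44II cuts at 2 sites.

2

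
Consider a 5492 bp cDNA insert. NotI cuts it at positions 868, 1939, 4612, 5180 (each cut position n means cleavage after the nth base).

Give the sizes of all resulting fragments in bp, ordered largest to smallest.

2673, 1071, 868, 568, 312 bp

Linear molecule, 4 cuts → 5 fragments:
  868 − 0 = 868 bp
  1939 − 868 = 1071 bp
  4612 − 1939 = 2673 bp
  5180 − 4612 = 568 bp
  5492 − 5180 = 312 bp
Sorted largest to smallest: 2673, 1071, 868, 568, 312 bp.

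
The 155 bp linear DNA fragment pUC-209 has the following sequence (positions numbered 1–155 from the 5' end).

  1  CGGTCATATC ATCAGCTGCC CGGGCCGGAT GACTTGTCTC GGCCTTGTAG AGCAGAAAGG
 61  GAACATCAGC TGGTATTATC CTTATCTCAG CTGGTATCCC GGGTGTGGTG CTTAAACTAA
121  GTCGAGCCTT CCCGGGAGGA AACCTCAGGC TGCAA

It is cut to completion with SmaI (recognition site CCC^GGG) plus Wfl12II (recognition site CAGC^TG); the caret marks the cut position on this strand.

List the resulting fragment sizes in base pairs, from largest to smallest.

49, 33, 22, 21, 16, 9, 5 bp

SmaI sites (CCCGGG) start at positions 19, 98, 131.
SmaI cuts after base 3 of each site, so after positions 21, 100, 133.
Wfl12II sites (CAGCTG) start at positions 13, 67, 88.
Wfl12II cuts after base 4 of each site, so after positions 16, 70, 91.
Combined cut positions: 16, 21, 70, 91, 100, 133.
Linear molecule, 6 cuts → 7 fragments:
  1–16 → 16 bp
  17–21 → 5 bp
  22–70 → 49 bp
  71–91 → 21 bp
  92–100 → 9 bp
  101–133 → 33 bp
  134–155 → 22 bp
Sorted largest to smallest: 49, 33, 22, 21, 16, 9, 5 bp.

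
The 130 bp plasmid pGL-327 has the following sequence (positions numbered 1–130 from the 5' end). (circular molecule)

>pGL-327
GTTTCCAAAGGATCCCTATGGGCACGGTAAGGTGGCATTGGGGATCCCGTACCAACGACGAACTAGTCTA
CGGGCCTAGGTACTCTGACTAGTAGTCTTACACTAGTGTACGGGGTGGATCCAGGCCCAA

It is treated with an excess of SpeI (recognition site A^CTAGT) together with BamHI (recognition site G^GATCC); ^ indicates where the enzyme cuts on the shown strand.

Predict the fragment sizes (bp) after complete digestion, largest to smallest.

SpeI sites (ACTAGT) start at positions 62, 88, 102.
SpeI cuts after the first base of each site, so after positions 62, 88, 102.
BamHI sites (GGATCC) start at positions 10, 42, 117.
BamHI cuts after the first base of each site, so after positions 10, 42, 117.
Combined cut positions: 10, 42, 62, 88, 102, 117.
Circular molecule, 6 cuts → 6 fragments:
  11–42 → 32 bp
  43–62 → 20 bp
  63–88 → 26 bp
  89–102 → 14 bp
  103–117 → 15 bp
  118–130 then 1–10 → 13 + 10 = 23 bp
Sorted largest to smallest: 32, 26, 23, 20, 15, 14 bp.

32, 26, 23, 20, 15, 14 bp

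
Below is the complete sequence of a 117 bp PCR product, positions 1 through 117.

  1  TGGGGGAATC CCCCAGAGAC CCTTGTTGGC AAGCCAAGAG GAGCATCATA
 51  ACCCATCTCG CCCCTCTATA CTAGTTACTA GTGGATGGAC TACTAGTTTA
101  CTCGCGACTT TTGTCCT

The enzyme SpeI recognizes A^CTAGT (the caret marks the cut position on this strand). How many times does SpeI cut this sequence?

ACTAGT occurs starting at positions 70, 77, 92.
SpeI cuts at 3 sites.

3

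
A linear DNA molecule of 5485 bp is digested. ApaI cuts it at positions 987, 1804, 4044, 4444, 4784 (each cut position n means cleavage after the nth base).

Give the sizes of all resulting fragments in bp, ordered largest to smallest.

Linear molecule, 5 cuts → 6 fragments:
  987 − 0 = 987 bp
  1804 − 987 = 817 bp
  4044 − 1804 = 2240 bp
  4444 − 4044 = 400 bp
  4784 − 4444 = 340 bp
  5485 − 4784 = 701 bp
Sorted largest to smallest: 2240, 987, 817, 701, 400, 340 bp.

2240, 987, 817, 701, 400, 340 bp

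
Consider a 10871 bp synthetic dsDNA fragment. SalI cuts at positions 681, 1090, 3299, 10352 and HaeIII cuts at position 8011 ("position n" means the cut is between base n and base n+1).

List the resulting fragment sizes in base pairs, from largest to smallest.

Combined cut positions (sorted): 681, 1090, 3299, 8011, 10352.
Linear molecule, 5 cuts → 6 fragments:
  681 − 0 = 681 bp
  1090 − 681 = 409 bp
  3299 − 1090 = 2209 bp
  8011 − 3299 = 4712 bp
  10352 − 8011 = 2341 bp
  10871 − 10352 = 519 bp
Sorted largest to smallest: 4712, 2341, 2209, 681, 519, 409 bp.

4712, 2341, 2209, 681, 519, 409 bp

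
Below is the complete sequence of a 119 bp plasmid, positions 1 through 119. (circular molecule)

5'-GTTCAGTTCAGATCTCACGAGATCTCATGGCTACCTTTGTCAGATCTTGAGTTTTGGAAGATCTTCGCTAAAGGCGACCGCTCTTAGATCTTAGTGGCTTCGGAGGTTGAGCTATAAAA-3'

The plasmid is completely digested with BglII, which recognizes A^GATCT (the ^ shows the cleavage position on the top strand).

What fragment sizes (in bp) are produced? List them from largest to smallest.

43, 27, 22, 17, 10 bp

BglII sites (AGATCT) start at positions 10, 20, 42, 59, 86.
BglII cuts after the first base of each site, so after positions 10, 20, 42, 59, 86.
Circular molecule, 5 cuts → 5 fragments:
  11–20 → 10 bp
  21–42 → 22 bp
  43–59 → 17 bp
  60–86 → 27 bp
  87–119 then 1–10 → 33 + 10 = 43 bp
Sorted largest to smallest: 43, 27, 22, 17, 10 bp.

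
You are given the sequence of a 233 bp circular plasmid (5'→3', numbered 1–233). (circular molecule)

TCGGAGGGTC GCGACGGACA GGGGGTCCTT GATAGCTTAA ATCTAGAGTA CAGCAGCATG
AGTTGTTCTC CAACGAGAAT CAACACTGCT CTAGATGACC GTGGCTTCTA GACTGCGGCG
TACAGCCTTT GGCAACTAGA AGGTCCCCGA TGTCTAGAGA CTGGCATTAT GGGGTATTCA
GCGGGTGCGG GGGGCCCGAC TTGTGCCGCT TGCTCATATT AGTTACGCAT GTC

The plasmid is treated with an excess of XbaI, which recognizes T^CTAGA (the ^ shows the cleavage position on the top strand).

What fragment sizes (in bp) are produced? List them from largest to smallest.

XbaI sites (TCTAGA) start at positions 42, 90, 107, 153.
XbaI cuts after the first base of each site, so after positions 42, 90, 107, 153.
Circular molecule, 4 cuts → 4 fragments:
  43–90 → 48 bp
  91–107 → 17 bp
  108–153 → 46 bp
  154–233 then 1–42 → 80 + 42 = 122 bp
Sorted largest to smallest: 122, 48, 46, 17 bp.

122, 48, 46, 17 bp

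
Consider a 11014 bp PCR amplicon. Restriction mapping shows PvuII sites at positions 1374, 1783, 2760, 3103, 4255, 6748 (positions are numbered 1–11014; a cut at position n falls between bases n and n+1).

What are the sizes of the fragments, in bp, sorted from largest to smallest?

4266, 2493, 1374, 1152, 977, 409, 343 bp

Linear molecule, 6 cuts → 7 fragments:
  1374 − 0 = 1374 bp
  1783 − 1374 = 409 bp
  2760 − 1783 = 977 bp
  3103 − 2760 = 343 bp
  4255 − 3103 = 1152 bp
  6748 − 4255 = 2493 bp
  11014 − 6748 = 4266 bp
Sorted largest to smallest: 4266, 2493, 1374, 1152, 977, 409, 343 bp.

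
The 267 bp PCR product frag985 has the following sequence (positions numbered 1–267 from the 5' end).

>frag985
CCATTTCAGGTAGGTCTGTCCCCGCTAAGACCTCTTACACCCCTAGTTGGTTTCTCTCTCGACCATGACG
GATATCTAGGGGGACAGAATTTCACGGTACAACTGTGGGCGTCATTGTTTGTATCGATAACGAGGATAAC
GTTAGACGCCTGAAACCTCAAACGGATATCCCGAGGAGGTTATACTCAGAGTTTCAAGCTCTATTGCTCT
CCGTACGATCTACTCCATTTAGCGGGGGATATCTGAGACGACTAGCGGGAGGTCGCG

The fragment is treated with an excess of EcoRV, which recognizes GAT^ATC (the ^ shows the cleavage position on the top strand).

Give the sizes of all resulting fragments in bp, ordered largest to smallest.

EcoRV sites (GATATC) start at positions 71, 165, 238.
EcoRV cuts after base 3 of each site, so after positions 73, 167, 240.
Linear molecule, 3 cuts → 4 fragments:
  1–73 → 73 bp
  74–167 → 94 bp
  168–240 → 73 bp
  241–267 → 27 bp
Sorted largest to smallest: 94, 73, 73, 27 bp.

94, 73, 73, 27 bp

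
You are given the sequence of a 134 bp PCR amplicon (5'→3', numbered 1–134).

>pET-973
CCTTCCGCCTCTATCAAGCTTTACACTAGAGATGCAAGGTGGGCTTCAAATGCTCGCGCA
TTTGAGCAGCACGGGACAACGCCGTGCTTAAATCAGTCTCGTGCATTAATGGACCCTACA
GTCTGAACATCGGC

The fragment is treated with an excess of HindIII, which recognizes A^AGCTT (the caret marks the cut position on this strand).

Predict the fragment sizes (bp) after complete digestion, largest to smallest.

The HindIII site (AAGCTT) starts at position 16.
HindIII cuts after the first base of each site, so after position 16.
Linear molecule, 1 cut → 2 fragments:
  1–16 → 16 bp
  17–134 → 118 bp
Sorted largest to smallest: 118, 16 bp.

118, 16 bp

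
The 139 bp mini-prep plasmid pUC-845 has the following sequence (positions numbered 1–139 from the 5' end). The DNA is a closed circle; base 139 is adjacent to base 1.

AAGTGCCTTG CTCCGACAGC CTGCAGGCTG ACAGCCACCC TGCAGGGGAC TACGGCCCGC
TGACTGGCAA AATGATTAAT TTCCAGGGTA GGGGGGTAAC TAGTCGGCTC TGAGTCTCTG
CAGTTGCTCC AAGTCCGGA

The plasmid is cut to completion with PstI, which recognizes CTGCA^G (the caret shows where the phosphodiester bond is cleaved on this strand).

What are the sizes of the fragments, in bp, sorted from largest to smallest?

PstI sites (CTGCAG) start at positions 21, 40, 118.
PstI cuts after base 5 of each site (before the last base), so after positions 25, 44, 122.
Circular molecule, 3 cuts → 3 fragments:
  26–44 → 19 bp
  45–122 → 78 bp
  123–139 then 1–25 → 17 + 25 = 42 bp
Sorted largest to smallest: 78, 42, 19 bp.

78, 42, 19 bp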